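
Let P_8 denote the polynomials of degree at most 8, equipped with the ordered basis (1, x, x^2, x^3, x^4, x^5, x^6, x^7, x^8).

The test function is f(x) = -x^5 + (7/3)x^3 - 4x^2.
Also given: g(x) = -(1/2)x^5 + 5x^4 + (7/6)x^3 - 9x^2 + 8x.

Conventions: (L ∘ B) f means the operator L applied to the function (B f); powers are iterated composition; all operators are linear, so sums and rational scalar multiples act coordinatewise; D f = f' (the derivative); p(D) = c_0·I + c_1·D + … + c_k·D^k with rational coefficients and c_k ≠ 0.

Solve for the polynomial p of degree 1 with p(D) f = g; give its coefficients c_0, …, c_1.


D^0 f = -x^5 + (7/3)x^3 - 4x^2
D^1 f = -5x^4 + 7x^2 - 8x
matching coefficients of g against c_0 f + c_1 Df + … from the top degree down determines the c_i
solution: c_0 = 1/2, c_1 = -1

p(D) = (1/2)·I − D, i.e. c_0 = 1/2, c_1 = -1


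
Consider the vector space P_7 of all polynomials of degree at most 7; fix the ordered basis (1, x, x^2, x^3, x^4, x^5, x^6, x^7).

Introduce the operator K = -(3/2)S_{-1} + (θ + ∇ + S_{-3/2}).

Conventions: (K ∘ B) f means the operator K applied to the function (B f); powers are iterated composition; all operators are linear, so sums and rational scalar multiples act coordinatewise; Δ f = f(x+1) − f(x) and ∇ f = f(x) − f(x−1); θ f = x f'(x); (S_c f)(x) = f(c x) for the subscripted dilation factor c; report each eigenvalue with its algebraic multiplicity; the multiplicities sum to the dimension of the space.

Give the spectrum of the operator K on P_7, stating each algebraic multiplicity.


image of 1: -1/2
image of x: x + 1
image of x^2: (11/4)x^2 + 2x - 1
image of x^3: (9/8)x^3 + 3x^2 - 3x + 1
image of x^4: (121/16)x^4 + 4x^3 - 6x^2 + 4x - 1
image of x^5: -(35/32)x^5 + 5x^4 - 10x^3 + 10x^2 - 5x + 1
image of x^6: (1017/64)x^6 + 6x^5 - 15x^4 + 20x^3 - 15x^2 + 6x - 1
image of x^7: -(1099/128)x^7 + 7x^6 - 21x^5 + 35x^4 - 35x^3 + 21x^2 - 7x + 1
the matrix is upper triangular; its diagonal is (-1/2, 1, 11/4, 9/8, 121/16, -35/32, 1017/64, -1099/128)
for a triangular matrix the eigenvalues are the diagonal entries, with algebraic multiplicity their repetition count

λ = -1099/128 (multiplicity 1), λ = -35/32 (multiplicity 1), λ = -1/2 (multiplicity 1), λ = 1 (multiplicity 1), λ = 9/8 (multiplicity 1), λ = 11/4 (multiplicity 1), λ = 121/16 (multiplicity 1), λ = 1017/64 (multiplicity 1)


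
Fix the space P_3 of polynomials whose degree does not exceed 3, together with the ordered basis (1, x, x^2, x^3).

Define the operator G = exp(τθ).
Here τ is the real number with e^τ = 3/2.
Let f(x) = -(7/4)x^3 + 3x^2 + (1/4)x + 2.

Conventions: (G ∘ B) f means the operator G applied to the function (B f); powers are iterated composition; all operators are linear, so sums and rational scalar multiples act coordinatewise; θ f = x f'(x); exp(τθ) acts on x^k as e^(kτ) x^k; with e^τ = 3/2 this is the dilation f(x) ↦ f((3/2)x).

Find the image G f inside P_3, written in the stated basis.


exp(τθ) x^k = e^(kτ) x^k; with e^τ = 3/2 this sends x^k to (3/2)^k x^k
x ↦ 3/2 x
x^2 ↦ 9/4 x^2
x^3 ↦ 27/8 x^3
applying this coordinatewise to f: exp(τθ) f = -(189/32)x^3 + (27/4)x^2 + (3/8)x + 2

g(x) = -(189/32)x^3 + (27/4)x^2 + (3/8)x + 2


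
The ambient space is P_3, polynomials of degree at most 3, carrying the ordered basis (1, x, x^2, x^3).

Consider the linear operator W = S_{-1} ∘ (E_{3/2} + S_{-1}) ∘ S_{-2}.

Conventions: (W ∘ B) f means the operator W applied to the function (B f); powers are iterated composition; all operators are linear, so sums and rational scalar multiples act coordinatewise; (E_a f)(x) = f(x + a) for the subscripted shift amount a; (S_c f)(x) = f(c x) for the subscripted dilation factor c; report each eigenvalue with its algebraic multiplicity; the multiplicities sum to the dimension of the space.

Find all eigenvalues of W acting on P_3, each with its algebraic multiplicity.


image of 1: 2
image of x: -3
image of x^2: 8x^2 - 12x + 9
image of x^3: -36x^2 + 54x - 27
the matrix is upper triangular; its diagonal is (2, 0, 8, 0)
for a triangular matrix the eigenvalues are the diagonal entries, with algebraic multiplicity their repetition count

λ = 0 (multiplicity 2), λ = 2 (multiplicity 1), λ = 8 (multiplicity 1)


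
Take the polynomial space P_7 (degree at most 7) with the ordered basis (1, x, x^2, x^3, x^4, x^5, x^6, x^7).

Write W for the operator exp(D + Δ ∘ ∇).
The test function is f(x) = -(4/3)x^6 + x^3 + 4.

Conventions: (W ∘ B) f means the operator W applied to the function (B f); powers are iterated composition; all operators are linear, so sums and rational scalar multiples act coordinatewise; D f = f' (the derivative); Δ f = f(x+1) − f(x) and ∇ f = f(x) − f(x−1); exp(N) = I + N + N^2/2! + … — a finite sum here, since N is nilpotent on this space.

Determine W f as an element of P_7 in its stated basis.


g(x) = -(4/3)x^6 - 8x^5 - 60x^4 - (557/3)x^3 - 537x^2 - 719x - 553

order-1 term: -8x^5 - 40x^4 - 37x^2 + 6x - 8/3
order-2 term: -20x^4 - 160x^3 - 240x^2 - 77x - 74
order-3 term: -(80/3)x^3 - 240x^2 - 480x - 199
order-4 term: -20x^2 - 160x - 240
order-5 term: -8x - 40
order-6 term: -4/3
the series for exp(D + Δ ∘ ∇) f terminates at order 6
exp(D + Δ ∘ ∇) f = -(4/3)x^6 - 8x^5 - 60x^4 - (557/3)x^3 - 537x^2 - 719x - 553


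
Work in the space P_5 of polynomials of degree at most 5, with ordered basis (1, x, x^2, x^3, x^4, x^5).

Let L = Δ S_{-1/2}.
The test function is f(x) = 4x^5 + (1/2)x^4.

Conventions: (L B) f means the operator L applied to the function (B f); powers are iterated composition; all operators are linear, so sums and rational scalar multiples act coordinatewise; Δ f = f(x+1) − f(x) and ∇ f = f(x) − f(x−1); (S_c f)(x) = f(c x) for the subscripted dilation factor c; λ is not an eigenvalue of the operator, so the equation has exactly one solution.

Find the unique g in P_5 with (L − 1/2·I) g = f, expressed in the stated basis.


write g with unknown coordinates in the stated basis and equate coefficients in (L − 1/2·I) g = f
solving from the highest basis element down gives g = -8x^5 + (3/2)x^4 + (23/4)x^3 + (29/16)x^2 + (3/4)x - 19/32
check: L g = (5/4)x^4 + (23/8)x^3 + (29/32)x^2 + (3/8)x - 19/64
so L g − 1/2·g = 4x^5 + (1/2)x^4 = f ✓

g(x) = -8x^5 + (3/2)x^4 + (23/4)x^3 + (29/16)x^2 + (3/4)x - 19/32


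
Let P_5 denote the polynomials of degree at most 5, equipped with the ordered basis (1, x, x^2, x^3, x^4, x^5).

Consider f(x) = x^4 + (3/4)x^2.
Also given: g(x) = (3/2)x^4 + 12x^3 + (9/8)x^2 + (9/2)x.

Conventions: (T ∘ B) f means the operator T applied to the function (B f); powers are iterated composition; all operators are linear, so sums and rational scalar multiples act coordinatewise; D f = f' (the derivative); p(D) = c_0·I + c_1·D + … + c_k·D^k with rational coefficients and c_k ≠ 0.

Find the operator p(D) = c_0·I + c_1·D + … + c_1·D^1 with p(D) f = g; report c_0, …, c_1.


p(D) = (3/2)·I + 3·D, i.e. c_0 = 3/2, c_1 = 3

D^0 f = x^4 + (3/4)x^2
D^1 f = 4x^3 + (3/2)x
matching coefficients of g against c_0 f + c_1 Df + … from the top degree down determines the c_i
solution: c_0 = 3/2, c_1 = 3


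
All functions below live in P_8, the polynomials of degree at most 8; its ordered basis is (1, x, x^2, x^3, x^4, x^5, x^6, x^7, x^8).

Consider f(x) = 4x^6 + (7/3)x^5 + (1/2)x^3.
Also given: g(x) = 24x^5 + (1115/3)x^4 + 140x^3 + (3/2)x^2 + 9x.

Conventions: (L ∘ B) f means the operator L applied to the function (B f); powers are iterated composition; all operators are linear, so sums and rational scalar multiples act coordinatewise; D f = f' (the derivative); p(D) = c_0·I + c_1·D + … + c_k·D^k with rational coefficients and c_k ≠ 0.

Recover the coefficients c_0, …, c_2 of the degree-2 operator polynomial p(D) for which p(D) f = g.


D^0 f = 4x^6 + (7/3)x^5 + (1/2)x^3
D^1 f = 24x^5 + (35/3)x^4 + (3/2)x^2
D^2 f = 120x^4 + (140/3)x^3 + 3x
matching coefficients of g against c_0 f + c_1 Df + … from the top degree down determines the c_i
solution: c_0 = 0, c_1 = 1, c_2 = 3

p(D) = D + 3·D^2, i.e. c_0 = 0, c_1 = 1, c_2 = 3


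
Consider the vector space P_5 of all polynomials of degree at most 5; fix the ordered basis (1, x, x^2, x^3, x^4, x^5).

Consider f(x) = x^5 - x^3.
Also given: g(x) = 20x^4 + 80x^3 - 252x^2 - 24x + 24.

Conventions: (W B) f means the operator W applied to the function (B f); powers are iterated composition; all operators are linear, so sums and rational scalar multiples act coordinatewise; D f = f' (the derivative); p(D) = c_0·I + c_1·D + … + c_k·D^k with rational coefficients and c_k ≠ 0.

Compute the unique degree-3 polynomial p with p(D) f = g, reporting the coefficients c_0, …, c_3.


D^0 f = x^5 - x^3
D^1 f = 5x^4 - 3x^2
D^2 f = 20x^3 - 6x
D^3 f = 60x^2 - 6
matching coefficients of g against c_0 f + c_1 Df + … from the top degree down determines the c_i
solution: c_0 = 0, c_1 = 4, c_2 = 4, c_3 = -4

c_0 = 0, c_1 = 4, c_2 = 4, c_3 = -4


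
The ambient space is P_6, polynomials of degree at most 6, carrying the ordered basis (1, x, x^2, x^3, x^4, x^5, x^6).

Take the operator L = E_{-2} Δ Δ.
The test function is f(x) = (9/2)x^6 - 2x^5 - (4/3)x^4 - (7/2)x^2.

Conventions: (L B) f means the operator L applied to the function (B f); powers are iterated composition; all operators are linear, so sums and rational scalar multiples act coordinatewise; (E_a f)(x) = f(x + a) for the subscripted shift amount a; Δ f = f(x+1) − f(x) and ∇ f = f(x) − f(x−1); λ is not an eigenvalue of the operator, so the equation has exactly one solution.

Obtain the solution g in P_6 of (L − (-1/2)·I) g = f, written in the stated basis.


write g with unknown coordinates in the stated basis and equate coefficients in (L − (-1/2)·I) g = f
solving from the highest basis element down gives g = 9x^6 - 4x^5 - (1628/3)x^4 + 2320x^3 + 8757x^2 - 50088x + 19952/3
check: L g = 270x^4 - 1160x^3 - 4382x^2 + 25044x - 9976/3
so L g − (-1/2)·g = (9/2)x^6 - 2x^5 - (4/3)x^4 - (7/2)x^2 = f ✓

the result is g(x) = 9x^6 - 4x^5 - (1628/3)x^4 + 2320x^3 + 8757x^2 - 50088x + 19952/3


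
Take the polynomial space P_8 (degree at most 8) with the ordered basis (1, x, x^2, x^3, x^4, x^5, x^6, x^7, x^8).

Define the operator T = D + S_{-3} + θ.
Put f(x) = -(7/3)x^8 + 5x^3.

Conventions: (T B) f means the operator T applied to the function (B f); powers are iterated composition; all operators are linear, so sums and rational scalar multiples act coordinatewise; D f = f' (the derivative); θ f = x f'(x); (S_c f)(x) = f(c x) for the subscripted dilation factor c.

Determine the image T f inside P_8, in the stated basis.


D f = -(56/3)x^7 + 15x^2
S_{-3} f = -15309x^8 - 135x^3
θ f = -(56/3)x^8 + 15x^3
(D + S_{-3} + θ) f = -(45983/3)x^8 - (56/3)x^7 - 120x^3 + 15x^2

the result is g(x) = -(45983/3)x^8 - (56/3)x^7 - 120x^3 + 15x^2


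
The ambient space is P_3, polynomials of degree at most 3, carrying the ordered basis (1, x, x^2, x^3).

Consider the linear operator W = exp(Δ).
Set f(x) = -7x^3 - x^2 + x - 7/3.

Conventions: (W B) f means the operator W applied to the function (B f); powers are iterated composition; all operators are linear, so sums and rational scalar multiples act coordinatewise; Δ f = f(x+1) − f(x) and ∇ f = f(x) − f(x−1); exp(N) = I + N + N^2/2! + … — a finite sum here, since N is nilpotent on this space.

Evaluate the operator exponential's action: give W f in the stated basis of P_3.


g(x) = -7x^3 - 22x^2 - 43x - 115/3

order-1 term: -21x^2 - 23x - 7
order-2 term: -21x - 22
order-3 term: -7
the series for exp(Δ) f terminates at order 3
exp(Δ) f = -7x^3 - 22x^2 - 43x - 115/3


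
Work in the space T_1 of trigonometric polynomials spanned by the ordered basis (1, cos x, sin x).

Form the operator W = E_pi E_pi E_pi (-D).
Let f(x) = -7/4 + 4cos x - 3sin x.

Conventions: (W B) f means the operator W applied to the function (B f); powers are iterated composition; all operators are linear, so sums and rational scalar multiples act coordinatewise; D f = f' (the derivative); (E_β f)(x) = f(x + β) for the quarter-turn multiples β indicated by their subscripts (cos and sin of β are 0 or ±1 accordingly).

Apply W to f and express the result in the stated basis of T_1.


g(x) = -3cos x - 4sin x

D f = -3cos x - 4sin x
(-D) f = 3cos x + 4sin x
E_pi (-D) f = -3cos x - 4sin x
E_pi E_pi (-D) f = 3cos x + 4sin x
E_pi E_pi E_pi (-D) f = -3cos x - 4sin x


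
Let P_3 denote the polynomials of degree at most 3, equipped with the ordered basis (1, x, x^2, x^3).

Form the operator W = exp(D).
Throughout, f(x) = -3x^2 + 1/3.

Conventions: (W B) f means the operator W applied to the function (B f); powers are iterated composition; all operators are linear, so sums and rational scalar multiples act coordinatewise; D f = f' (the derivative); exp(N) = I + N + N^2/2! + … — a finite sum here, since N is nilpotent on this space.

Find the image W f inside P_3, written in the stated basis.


the image equals g(x) = -3x^2 - 6x - 8/3

order-1 term: -6x
order-2 term: -3
the series for exp(D) f terminates at order 2
exp(D) f = -3x^2 - 6x - 8/3


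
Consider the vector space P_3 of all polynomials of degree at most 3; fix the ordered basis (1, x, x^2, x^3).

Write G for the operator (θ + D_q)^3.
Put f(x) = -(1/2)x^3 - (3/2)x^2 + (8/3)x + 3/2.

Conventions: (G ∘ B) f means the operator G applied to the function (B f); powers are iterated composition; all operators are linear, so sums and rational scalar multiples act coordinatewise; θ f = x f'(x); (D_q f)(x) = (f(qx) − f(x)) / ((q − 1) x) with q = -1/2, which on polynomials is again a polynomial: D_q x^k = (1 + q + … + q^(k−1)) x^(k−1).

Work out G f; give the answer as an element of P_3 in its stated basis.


g(x) = -(27/2)x^3 - (153/8)x^2 - (89/24)x + 11/48

θ f = -(3/2)x^3 - 3x^2 + (8/3)x
D_q f = -(3/8)x^2 - (3/4)x + 8/3
(θ + D_q) f = -(3/2)x^3 - (27/8)x^2 + (23/12)x + 8/3
θ (θ + D_q) f = -(9/2)x^3 - (27/4)x^2 + (23/12)x
D_q (θ + D_q) f = -(9/8)x^2 - (27/16)x + 23/12
(θ + D_q) (θ + D_q) f = -(9/2)x^3 - (63/8)x^2 + (11/48)x + 23/12
θ (θ + D_q) (θ + D_q) f = -(27/2)x^3 - (63/4)x^2 + (11/48)x
D_q (θ + D_q) (θ + D_q) f = -(27/8)x^2 - (63/16)x + 11/48
(θ + D_q) (θ + D_q) (θ + D_q) f = -(27/2)x^3 - (153/8)x^2 - (89/24)x + 11/48


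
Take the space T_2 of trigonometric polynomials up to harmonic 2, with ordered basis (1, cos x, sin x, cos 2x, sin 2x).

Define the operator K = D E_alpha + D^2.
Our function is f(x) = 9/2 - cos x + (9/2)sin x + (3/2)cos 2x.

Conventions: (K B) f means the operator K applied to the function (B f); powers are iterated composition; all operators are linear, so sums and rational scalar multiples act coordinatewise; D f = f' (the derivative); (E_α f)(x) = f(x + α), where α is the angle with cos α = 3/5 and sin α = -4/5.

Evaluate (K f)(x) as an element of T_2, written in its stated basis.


g(x) = (29/10)cos x - (3/10)sin x - (78/25)cos 2x + (21/25)sin 2x

E_alpha f = 9/2 - (21/5)cos x + (19/10)sin x - (21/50)cos 2x + (36/25)sin 2x
D E_alpha f = (19/10)cos x + (21/5)sin x + (72/25)cos 2x + (21/25)sin 2x
D f = (9/2)cos x + sin x - 3sin 2x
D D f = cos x - (9/2)sin x - 6cos 2x
(D E_alpha + D^2) f = (29/10)cos x - (3/10)sin x - (78/25)cos 2x + (21/25)sin 2x


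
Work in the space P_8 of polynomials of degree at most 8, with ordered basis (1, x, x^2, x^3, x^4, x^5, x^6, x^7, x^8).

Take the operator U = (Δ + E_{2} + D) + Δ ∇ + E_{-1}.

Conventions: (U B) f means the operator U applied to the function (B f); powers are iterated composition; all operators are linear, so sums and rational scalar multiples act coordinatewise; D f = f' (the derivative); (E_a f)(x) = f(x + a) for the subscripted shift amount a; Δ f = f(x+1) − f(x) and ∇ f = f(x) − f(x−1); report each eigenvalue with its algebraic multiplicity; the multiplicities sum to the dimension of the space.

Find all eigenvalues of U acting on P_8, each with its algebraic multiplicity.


λ = 2 (multiplicity 9)

image of 1: 2
image of x: 2x + 3
image of x^2: 2x^2 + 6x + 8
image of x^3: 2x^3 + 9x^2 + 24x + 8
image of x^4: 2x^4 + 12x^3 + 48x^2 + 32x + 20
image of x^5: 2x^5 + 15x^4 + 80x^3 + 80x^2 + 100x + 32
image of x^6: 2x^6 + 18x^5 + 120x^4 + 160x^3 + 300x^2 + 192x + 68
image of x^7: 2x^7 + 21x^6 + 168x^5 + 280x^4 + 700x^3 + 672x^2 + 476x + 128
image of x^8: 2x^8 + 24x^7 + 224x^6 + 448x^5 + 1400x^4 + 1792x^3 + 1904x^2 + 1024x + 260
the matrix is upper triangular; its diagonal is (2, 2, 2, 2, 2, 2, 2, 2, 2)
for a triangular matrix the eigenvalues are the diagonal entries, with algebraic multiplicity their repetition count


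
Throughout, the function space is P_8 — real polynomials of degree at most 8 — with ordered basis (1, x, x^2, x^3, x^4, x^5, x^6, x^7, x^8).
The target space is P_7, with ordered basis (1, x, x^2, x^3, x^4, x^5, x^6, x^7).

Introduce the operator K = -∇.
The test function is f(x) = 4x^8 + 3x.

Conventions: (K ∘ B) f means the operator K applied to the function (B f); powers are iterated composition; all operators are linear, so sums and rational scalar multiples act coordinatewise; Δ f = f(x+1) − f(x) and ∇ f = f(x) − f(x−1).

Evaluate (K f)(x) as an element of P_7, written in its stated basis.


∇ f = 32x^7 - 112x^6 + 224x^5 - 280x^4 + 224x^3 - 112x^2 + 32x - 1
(-∇) f = -32x^7 + 112x^6 - 224x^5 + 280x^4 - 224x^3 + 112x^2 - 32x + 1

the result is g(x) = -32x^7 + 112x^6 - 224x^5 + 280x^4 - 224x^3 + 112x^2 - 32x + 1


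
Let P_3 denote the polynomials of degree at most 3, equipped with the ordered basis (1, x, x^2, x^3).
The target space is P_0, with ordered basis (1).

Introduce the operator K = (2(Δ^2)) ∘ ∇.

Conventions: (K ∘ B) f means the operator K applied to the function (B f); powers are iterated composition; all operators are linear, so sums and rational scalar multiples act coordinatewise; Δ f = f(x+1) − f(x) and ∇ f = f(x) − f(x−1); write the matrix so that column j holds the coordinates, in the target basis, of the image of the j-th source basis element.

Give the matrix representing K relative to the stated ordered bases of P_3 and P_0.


image of 1: 0
image of x: 0
image of x^2: 0
image of x^3: 12
each image's coordinates form column j of the matrix

the matrix is [[0, 0, 0, 12]] (rows listed top to bottom)


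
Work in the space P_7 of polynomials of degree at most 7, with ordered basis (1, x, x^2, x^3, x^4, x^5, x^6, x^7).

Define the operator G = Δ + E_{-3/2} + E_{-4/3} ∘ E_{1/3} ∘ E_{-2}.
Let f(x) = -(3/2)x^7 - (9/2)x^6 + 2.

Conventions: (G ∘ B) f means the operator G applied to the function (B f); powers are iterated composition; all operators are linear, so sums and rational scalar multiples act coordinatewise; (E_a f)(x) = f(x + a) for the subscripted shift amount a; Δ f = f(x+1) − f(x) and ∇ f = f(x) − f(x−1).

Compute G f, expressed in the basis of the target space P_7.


Δ f = -(21/2)x^6 - (117/2)x^5 - 120x^4 - (285/2)x^3 - 99x^2 - (75/2)x - 6
E_{-3/2} f = -(3/2)x^7 + (45/4)x^6 - (243/8)x^5 + (405/16)x^4 + (1215/32)x^3 - (6561/64)x^2 + (10935/128)x - 6049/256
E_{-2} f = -(3/2)x^7 + (33/2)x^6 - 72x^5 + 150x^4 - 120x^3 - 72x^2 + 192x - 94
E_{1/3} E_{-2} f = -(3/2)x^7 + 13x^6 - (85/2)x^5 + (500/9)x^4 + (625/54)x^3 - (3125/27)x^2 + (59375/486)x - 29792/729
E_{-4/3} E_{1/3} E_{-2} f = -(3/2)x^7 + 27x^6 - (405/2)x^5 + 810x^4 - (3645/2)x^3 + 2187x^2 - (2187/2)x + 2
(Δ + E_{-3/2} + E_{-4/3} ∘ E_{1/3} ∘ E_{-2}) f = -3x^7 + (111/4)x^6 - (2331/8)x^5 + (11445/16)x^4 - (61665/32)x^3 + (127071/64)x^2 - (133833/128)x - 7073/256

the result is g(x) = -3x^7 + (111/4)x^6 - (2331/8)x^5 + (11445/16)x^4 - (61665/32)x^3 + (127071/64)x^2 - (133833/128)x - 7073/256


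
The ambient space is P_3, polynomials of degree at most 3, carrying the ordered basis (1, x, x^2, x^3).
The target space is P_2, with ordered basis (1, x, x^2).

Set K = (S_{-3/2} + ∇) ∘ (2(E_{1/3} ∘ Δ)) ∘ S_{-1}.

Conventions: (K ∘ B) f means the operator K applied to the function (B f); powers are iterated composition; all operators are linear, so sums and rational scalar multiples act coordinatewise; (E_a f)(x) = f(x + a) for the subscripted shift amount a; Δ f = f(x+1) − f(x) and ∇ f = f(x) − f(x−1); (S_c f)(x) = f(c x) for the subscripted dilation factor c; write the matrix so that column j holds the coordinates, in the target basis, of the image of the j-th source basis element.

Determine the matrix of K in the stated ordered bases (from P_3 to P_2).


image of 1: 0
image of x: -2
image of x^2: -6x + 22/3
image of x^3: -(27/2)x^2 + 3x - 26/3
each image's coordinates form column j of the matrix

the matrix is [[0, -2, 22/3, -26/3]; [0, 0, -6, 3]; [0, 0, 0, -27/2]] (rows listed top to bottom)


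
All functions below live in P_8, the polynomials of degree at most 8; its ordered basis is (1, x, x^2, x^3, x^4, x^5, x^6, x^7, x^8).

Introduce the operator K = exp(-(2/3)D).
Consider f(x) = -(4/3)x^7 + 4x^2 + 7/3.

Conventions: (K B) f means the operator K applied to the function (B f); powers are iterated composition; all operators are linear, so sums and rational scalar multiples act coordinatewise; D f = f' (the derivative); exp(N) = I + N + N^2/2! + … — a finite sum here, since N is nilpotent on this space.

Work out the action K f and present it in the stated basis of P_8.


order-1 term: (56/9)x^6 - (16/3)x
order-2 term: -(112/9)x^5 + 16/9
order-3 term: (1120/81)x^4
order-4 term: -(2240/243)x^3
order-5 term: (896/243)x^2
order-6 term: -(1792/2187)x
order-7 term: 512/6561
the series for exp(-(2/3)D) f terminates at order 7
exp(-(2/3)D) f = -(4/3)x^7 + (56/9)x^6 - (112/9)x^5 + (1120/81)x^4 - (2240/243)x^3 + (1868/243)x^2 - (13456/2187)x + 27485/6561

g(x) = -(4/3)x^7 + (56/9)x^6 - (112/9)x^5 + (1120/81)x^4 - (2240/243)x^3 + (1868/243)x^2 - (13456/2187)x + 27485/6561


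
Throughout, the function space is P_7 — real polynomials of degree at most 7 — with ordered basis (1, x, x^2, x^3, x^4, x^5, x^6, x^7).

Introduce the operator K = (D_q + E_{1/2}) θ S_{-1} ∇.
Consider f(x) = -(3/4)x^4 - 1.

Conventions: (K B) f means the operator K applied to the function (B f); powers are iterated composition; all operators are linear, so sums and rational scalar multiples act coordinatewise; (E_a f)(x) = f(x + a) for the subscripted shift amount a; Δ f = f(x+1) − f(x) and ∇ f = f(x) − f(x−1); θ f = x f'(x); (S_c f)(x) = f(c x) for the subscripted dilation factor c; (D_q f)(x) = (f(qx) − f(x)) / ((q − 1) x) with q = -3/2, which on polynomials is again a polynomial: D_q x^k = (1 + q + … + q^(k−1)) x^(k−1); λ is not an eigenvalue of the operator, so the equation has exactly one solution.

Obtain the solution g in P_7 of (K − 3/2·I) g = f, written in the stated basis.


the image equals g(x) = (1/2)x^4 - 4x^3 - 33x^2 + (65/3)x + 283/6

write g with unknown coordinates in the stated basis and equate coefficients in (K − 3/2·I) g = f
solving from the highest basis element down gives g = (1/2)x^4 - 4x^3 - 33x^2 + (65/3)x + 283/6
check: K g = -6x^3 - (99/2)x^2 + (65/2)x + 279/4
so K g − 3/2·g = -(3/4)x^4 - 1 = f ✓


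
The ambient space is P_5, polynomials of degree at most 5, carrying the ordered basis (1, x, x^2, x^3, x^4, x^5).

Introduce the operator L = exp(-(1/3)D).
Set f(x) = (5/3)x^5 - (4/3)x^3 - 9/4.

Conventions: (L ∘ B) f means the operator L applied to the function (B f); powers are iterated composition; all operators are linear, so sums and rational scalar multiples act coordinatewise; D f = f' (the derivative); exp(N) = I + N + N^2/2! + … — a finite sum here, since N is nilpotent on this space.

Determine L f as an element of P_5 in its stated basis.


order-1 term: -(25/9)x^4 + (4/3)x^2
order-2 term: (50/27)x^3 - (4/9)x
order-3 term: -(50/81)x^2 + 4/81
order-4 term: (25/243)x
order-5 term: -5/729
the series for exp(-(1/3)D) f terminates at order 5
exp(-(1/3)D) f = (5/3)x^5 - (25/9)x^4 + (14/27)x^3 + (58/81)x^2 - (83/243)x - 6437/2916

the image equals g(x) = (5/3)x^5 - (25/9)x^4 + (14/27)x^3 + (58/81)x^2 - (83/243)x - 6437/2916


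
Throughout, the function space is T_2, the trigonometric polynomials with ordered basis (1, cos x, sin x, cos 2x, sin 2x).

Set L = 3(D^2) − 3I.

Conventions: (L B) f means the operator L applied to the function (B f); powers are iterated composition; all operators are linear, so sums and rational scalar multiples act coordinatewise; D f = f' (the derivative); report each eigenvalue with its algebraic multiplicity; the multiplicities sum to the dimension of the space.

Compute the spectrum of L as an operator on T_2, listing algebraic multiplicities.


λ = -15 (multiplicity 2), λ = -6 (multiplicity 2), λ = -3 (multiplicity 1)

image of 1: -3
image of cos x: -6cos x
image of sin x: -6sin x
image of cos 2x: -15cos 2x
image of sin 2x: -15sin 2x
the matrix is diagonal; its diagonal is (-3, -6, -6, -15, -15)
for a triangular matrix the eigenvalues are the diagonal entries, with algebraic multiplicity their repetition count


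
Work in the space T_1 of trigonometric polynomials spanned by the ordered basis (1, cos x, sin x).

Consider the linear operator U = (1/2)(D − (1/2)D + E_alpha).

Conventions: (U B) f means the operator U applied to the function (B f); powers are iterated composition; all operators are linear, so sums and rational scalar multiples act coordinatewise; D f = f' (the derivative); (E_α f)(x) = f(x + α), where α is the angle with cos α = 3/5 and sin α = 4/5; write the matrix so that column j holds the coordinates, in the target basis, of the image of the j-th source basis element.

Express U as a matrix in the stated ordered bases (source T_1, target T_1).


image of 1: 1/2
image of cos x: (3/10)cos x - (13/20)sin x
image of sin x: (13/20)cos x + (3/10)sin x
each image's coordinates form column j of the matrix

the matrix is [[1/2, 0, 0]; [0, 3/10, 13/20]; [0, -13/20, 3/10]] (rows listed top to bottom)


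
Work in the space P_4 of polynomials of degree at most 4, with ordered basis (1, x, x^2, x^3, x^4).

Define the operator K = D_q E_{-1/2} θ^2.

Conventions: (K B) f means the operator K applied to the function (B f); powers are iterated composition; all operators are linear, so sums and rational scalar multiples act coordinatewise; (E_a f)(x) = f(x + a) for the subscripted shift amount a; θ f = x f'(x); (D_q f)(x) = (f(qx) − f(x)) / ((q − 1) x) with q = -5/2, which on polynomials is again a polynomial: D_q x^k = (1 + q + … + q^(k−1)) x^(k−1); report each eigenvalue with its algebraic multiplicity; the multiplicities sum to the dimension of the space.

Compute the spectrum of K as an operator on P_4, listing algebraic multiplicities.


image of 1: 0
image of x: 1
image of x^2: -6x - 4
image of x^3: (171/4)x^2 + (81/4)x + 27/4
image of x^4: -174x^3 - 152x^2 - 36x - 8
the matrix is upper triangular; its diagonal is (0, 0, 0, 0, 0)
for a triangular matrix the eigenvalues are the diagonal entries, with algebraic multiplicity their repetition count

λ = 0 (multiplicity 5)


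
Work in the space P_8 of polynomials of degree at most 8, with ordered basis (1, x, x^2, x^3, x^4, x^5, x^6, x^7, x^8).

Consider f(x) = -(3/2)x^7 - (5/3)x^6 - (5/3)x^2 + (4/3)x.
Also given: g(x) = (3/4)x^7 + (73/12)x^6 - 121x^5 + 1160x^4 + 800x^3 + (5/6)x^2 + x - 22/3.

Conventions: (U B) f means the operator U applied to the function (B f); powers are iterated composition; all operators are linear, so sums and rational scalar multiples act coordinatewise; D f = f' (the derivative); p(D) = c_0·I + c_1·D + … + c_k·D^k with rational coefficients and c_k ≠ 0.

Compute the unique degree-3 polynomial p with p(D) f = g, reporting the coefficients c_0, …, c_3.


D^0 f = -(3/2)x^7 - (5/3)x^6 - (5/3)x^2 + (4/3)x
D^1 f = -(21/2)x^6 - 10x^5 - (10/3)x + 4/3
D^2 f = -63x^5 - 50x^4 - 10/3
D^3 f = -315x^4 - 200x^3
matching coefficients of g against c_0 f + c_1 Df + … from the top degree down determines the c_i
solution: c_0 = -1/2, c_1 = -1/2, c_2 = 2, c_3 = -4

c_0 = -1/2, c_1 = -1/2, c_2 = 2, c_3 = -4


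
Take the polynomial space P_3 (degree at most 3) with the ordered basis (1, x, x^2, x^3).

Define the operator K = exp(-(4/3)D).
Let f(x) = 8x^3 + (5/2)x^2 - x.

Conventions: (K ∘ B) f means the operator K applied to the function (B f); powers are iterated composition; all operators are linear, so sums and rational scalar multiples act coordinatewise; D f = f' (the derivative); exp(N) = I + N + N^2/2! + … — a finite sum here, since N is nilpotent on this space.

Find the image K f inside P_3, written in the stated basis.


the image equals g(x) = 8x^3 - (59/2)x^2 + 35x - 356/27

order-1 term: -32x^2 - (20/3)x + 4/3
order-2 term: (128/3)x + 40/9
order-3 term: -512/27
the series for exp(-(4/3)D) f terminates at order 3
exp(-(4/3)D) f = 8x^3 - (59/2)x^2 + 35x - 356/27


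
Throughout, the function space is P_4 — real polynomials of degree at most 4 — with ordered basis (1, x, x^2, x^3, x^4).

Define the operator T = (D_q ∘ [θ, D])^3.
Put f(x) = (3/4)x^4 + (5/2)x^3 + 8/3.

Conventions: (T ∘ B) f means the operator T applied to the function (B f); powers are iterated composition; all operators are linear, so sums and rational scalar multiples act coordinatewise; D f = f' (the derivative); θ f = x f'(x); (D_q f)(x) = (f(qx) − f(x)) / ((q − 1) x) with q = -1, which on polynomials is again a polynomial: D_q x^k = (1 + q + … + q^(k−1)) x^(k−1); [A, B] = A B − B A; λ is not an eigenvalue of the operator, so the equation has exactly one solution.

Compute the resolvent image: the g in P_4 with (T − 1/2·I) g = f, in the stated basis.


the result is g(x) = -(3/2)x^4 - 5x^3 - 16/3

write g with unknown coordinates in the stated basis and equate coefficients in (T − 1/2·I) g = f
solving from the highest basis element down gives g = -(3/2)x^4 - 5x^3 - 16/3
check: T g = 0
so T g − 1/2·g = (3/4)x^4 + (5/2)x^3 + 8/3 = f ✓


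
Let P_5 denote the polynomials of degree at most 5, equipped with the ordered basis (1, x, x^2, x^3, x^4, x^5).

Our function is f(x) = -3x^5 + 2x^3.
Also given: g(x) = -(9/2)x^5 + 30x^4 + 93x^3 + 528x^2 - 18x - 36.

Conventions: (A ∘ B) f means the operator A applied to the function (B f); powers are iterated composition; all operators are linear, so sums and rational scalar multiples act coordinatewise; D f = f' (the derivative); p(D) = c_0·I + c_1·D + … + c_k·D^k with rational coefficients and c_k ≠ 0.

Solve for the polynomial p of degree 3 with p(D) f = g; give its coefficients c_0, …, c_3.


c_0 = 3/2, c_1 = -2, c_2 = -3/2, c_3 = -3

D^0 f = -3x^5 + 2x^3
D^1 f = -15x^4 + 6x^2
D^2 f = -60x^3 + 12x
D^3 f = -180x^2 + 12
matching coefficients of g against c_0 f + c_1 Df + … from the top degree down determines the c_i
solution: c_0 = 3/2, c_1 = -2, c_2 = -3/2, c_3 = -3


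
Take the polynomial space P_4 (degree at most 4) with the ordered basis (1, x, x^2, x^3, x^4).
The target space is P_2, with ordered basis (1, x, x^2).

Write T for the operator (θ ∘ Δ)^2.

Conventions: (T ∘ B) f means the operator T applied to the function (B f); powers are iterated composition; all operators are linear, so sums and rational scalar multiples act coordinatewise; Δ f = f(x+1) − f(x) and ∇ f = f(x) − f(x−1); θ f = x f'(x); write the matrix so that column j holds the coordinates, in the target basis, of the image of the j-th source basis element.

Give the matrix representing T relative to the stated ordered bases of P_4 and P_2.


image of 1: 0
image of x: 0
image of x^2: 0
image of x^3: 12x
image of x^4: 72x^2 + 60x
each image's coordinates form column j of the matrix

the matrix is [[0, 0, 0, 0, 0]; [0, 0, 0, 12, 60]; [0, 0, 0, 0, 72]] (rows listed top to bottom)


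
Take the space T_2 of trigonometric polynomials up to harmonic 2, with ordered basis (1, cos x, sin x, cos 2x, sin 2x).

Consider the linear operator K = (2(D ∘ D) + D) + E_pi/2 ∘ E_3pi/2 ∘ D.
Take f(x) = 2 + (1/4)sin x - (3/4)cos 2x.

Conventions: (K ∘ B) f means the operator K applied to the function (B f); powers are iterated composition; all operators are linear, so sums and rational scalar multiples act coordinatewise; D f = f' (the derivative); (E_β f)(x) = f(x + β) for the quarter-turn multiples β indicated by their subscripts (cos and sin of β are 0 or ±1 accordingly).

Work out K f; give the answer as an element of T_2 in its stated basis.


D f = (1/4)cos x + (3/2)sin 2x
D D f = -(1/4)sin x + 3cos 2x
(2(D ∘ D)) f = -(1/2)sin x + 6cos 2x
D f = (1/4)cos x + (3/2)sin 2x
(2(D ∘ D) + D) f = (1/4)cos x - (1/2)sin x + 6cos 2x + (3/2)sin 2x
D f = (1/4)cos x + (3/2)sin 2x
E_3pi/2 D f = (1/4)sin x - (3/2)sin 2x
E_pi/2 E_3pi/2 D f = (1/4)cos x + (3/2)sin 2x
((2(D ∘ D) + D) + E_pi/2 ∘ E_3pi/2 ∘ D) f = (1/2)cos x - (1/2)sin x + 6cos 2x + 3sin 2x

the result is g(x) = (1/2)cos x - (1/2)sin x + 6cos 2x + 3sin 2x


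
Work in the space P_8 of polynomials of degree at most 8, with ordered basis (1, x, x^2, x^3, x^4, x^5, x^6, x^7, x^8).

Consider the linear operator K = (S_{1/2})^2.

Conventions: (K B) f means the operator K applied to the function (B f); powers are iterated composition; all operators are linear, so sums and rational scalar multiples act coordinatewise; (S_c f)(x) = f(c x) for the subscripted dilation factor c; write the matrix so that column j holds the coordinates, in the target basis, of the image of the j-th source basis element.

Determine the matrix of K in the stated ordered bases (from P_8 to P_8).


image of 1: 1
image of x: (1/4)x
image of x^2: (1/16)x^2
image of x^3: (1/64)x^3
image of x^4: (1/256)x^4
image of x^5: (1/1024)x^5
image of x^6: (1/4096)x^6
image of x^7: (1/16384)x^7
image of x^8: (1/65536)x^8
each image's coordinates form column j of the matrix

the matrix is [[1, 0, 0, 0, 0, 0, 0, 0, 0]; [0, 1/4, 0, 0, 0, 0, 0, 0, 0]; [0, 0, 1/16, 0, 0, 0, 0, 0, 0]; [0, 0, 0, 1/64, 0, 0, 0, 0, 0]; [0, 0, 0, 0, 1/256, 0, 0, 0, 0]; [0, 0, 0, 0, 0, 1/1024, 0, 0, 0]; [0, 0, 0, 0, 0, 0, 1/4096, 0, 0]; [0, 0, 0, 0, 0, 0, 0, 1/16384, 0]; [0, 0, 0, 0, 0, 0, 0, 0, 1/65536]] (rows listed top to bottom)


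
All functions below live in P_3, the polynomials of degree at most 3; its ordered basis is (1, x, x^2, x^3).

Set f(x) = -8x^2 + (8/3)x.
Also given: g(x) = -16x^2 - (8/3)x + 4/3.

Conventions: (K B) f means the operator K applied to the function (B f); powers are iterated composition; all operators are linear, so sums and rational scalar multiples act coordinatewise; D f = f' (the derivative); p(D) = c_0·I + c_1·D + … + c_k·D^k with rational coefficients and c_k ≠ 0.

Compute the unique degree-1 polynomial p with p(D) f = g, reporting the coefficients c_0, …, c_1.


c_0 = 2, c_1 = 1/2

D^0 f = -8x^2 + (8/3)x
D^1 f = -16x + 8/3
matching coefficients of g against c_0 f + c_1 Df + … from the top degree down determines the c_i
solution: c_0 = 2, c_1 = 1/2


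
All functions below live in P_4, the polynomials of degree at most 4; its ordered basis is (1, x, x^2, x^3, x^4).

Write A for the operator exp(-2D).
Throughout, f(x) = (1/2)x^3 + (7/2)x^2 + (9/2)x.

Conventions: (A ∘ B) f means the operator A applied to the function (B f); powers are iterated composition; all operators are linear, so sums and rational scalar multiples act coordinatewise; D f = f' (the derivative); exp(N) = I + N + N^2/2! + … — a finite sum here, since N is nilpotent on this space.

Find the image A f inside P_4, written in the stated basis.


g(x) = (1/2)x^3 + (1/2)x^2 - (7/2)x + 1

order-1 term: -3x^2 - 14x - 9
order-2 term: 6x + 14
order-3 term: -4
the series for exp(-2D) f terminates at order 3
exp(-2D) f = (1/2)x^3 + (1/2)x^2 - (7/2)x + 1


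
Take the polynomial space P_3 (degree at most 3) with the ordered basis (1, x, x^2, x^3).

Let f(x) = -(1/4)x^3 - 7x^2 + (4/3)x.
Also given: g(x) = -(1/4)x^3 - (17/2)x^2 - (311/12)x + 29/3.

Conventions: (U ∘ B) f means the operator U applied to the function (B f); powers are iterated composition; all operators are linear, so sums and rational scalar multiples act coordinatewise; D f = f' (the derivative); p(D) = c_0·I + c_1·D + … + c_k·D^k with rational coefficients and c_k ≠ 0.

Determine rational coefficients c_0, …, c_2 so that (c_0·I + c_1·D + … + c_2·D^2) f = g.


D^0 f = -(1/4)x^3 - 7x^2 + (4/3)x
D^1 f = -(3/4)x^2 - 14x + 4/3
D^2 f = -(3/2)x - 14
matching coefficients of g against c_0 f + c_1 Df + … from the top degree down determines the c_i
solution: c_0 = 1, c_1 = 2, c_2 = -1/2

p(D) = I + 2·D − (1/2)·D^2, i.e. c_0 = 1, c_1 = 2, c_2 = -1/2


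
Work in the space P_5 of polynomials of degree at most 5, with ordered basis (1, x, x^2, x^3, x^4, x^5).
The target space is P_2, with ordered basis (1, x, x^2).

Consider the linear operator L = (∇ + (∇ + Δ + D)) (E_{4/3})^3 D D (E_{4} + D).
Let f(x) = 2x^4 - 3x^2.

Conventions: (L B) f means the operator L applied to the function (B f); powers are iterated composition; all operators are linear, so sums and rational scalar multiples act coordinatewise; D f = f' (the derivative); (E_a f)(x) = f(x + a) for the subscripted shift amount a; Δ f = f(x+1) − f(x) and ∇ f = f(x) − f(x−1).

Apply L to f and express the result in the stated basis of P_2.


g(x) = 192x + 1704

E_{4} f = 2x^4 + 32x^3 + 189x^2 + 488x + 464
D f = 8x^3 - 6x
(E_{4} + D) f = 2x^4 + 40x^3 + 189x^2 + 482x + 464
D (E_{4} + D) f = 8x^3 + 120x^2 + 378x + 482
D D (E_{4} + D) f = 24x^2 + 240x + 378
E_{4/3} (D D) (E_{4} + D) f = 24x^2 + 304x + 2222/3
E_{4/3} E_{4/3} (D D) (E_{4} + D) f = 24x^2 + 368x + 3566/3
E_{4/3} E_{4/3} E_{4/3} (D D) (E_{4} + D) f = 24x^2 + 432x + 1722
∇ ((E_{4/3})^3 D D (E_{4} + D)) f = 48x + 408
∇ ((E_{4/3})^3 D D (E_{4} + D)) f = 48x + 408
Δ ((E_{4/3})^3 D D (E_{4} + D)) f = 48x + 456
D ((E_{4/3})^3 D D (E_{4} + D)) f = 48x + 432
(∇ + Δ + D) ((E_{4/3})^3 D D (E_{4} + D)) f = 144x + 1296
(∇ + (∇ + Δ + D)) ((E_{4/3})^3 D D (E_{4} + D)) f = 192x + 1704


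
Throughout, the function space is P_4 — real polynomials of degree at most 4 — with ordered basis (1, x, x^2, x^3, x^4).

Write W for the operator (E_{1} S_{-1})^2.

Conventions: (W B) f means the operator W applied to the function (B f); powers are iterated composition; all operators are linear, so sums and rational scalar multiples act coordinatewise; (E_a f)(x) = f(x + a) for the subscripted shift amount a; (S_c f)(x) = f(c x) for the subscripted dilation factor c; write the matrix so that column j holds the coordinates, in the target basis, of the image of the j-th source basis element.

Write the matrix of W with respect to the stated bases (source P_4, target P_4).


image of 1: 1
image of x: x
image of x^2: x^2
image of x^3: x^3
image of x^4: x^4
each image's coordinates form column j of the matrix

the matrix is [[1, 0, 0, 0, 0]; [0, 1, 0, 0, 0]; [0, 0, 1, 0, 0]; [0, 0, 0, 1, 0]; [0, 0, 0, 0, 1]] (rows listed top to bottom)


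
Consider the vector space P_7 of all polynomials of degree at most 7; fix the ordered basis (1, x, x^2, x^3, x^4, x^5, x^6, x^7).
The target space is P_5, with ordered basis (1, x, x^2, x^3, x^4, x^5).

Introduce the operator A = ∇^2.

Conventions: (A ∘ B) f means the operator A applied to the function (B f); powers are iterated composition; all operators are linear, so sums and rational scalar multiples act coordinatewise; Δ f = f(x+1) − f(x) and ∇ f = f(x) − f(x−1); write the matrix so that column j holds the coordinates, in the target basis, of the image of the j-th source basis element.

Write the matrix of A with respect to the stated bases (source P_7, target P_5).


the matrix is [[0, 0, 2, -6, 14, -30, 62, -126]; [0, 0, 0, 6, -24, 70, -180, 434]; [0, 0, 0, 0, 12, -60, 210, -630]; [0, 0, 0, 0, 0, 20, -120, 490]; [0, 0, 0, 0, 0, 0, 30, -210]; [0, 0, 0, 0, 0, 0, 0, 42]] (rows listed top to bottom)

image of 1: 0
image of x: 0
image of x^2: 2
image of x^3: 6x - 6
image of x^4: 12x^2 - 24x + 14
image of x^5: 20x^3 - 60x^2 + 70x - 30
image of x^6: 30x^4 - 120x^3 + 210x^2 - 180x + 62
image of x^7: 42x^5 - 210x^4 + 490x^3 - 630x^2 + 434x - 126
each image's coordinates form column j of the matrix


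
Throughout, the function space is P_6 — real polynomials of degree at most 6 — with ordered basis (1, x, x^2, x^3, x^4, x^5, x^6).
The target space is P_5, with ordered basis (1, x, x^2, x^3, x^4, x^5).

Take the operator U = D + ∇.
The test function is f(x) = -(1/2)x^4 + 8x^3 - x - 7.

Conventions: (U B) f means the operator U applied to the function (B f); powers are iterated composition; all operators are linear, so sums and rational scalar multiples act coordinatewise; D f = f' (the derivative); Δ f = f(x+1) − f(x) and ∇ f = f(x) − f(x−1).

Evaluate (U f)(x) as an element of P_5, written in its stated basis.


D f = -2x^3 + 24x^2 - 1
∇ f = -2x^3 + 27x^2 - 26x + 15/2
(D + ∇) f = -4x^3 + 51x^2 - 26x + 13/2

g(x) = -4x^3 + 51x^2 - 26x + 13/2
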